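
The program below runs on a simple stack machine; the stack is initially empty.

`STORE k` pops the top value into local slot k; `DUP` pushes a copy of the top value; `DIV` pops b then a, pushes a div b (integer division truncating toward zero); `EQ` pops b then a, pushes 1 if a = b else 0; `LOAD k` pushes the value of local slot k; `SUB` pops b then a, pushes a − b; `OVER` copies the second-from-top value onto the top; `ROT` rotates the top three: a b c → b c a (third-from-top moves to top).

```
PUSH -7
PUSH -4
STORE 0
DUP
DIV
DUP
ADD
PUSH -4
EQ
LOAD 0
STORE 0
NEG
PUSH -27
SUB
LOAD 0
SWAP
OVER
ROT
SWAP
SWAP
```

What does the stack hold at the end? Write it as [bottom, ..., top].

PUSH -7  : [-7]
PUSH -4  : [-7, -4]
STORE 0  : [-7]
DUP      : [-7, -7]
DIV      : [1]
DUP      : [1, 1]
ADD      : [2]
PUSH -4  : [2, -4]
EQ       : [0]
LOAD 0   : [0, -4]
STORE 0  : [0]
NEG      : [0]
PUSH -27 : [0, -27]
SUB      : [27]
LOAD 0   : [27, -4]
SWAP     : [-4, 27]
OVER     : [-4, 27, -4]
ROT      : [27, -4, -4]
SWAP     : [27, -4, -4]
SWAP     : [27, -4, -4]

[27, -4, -4]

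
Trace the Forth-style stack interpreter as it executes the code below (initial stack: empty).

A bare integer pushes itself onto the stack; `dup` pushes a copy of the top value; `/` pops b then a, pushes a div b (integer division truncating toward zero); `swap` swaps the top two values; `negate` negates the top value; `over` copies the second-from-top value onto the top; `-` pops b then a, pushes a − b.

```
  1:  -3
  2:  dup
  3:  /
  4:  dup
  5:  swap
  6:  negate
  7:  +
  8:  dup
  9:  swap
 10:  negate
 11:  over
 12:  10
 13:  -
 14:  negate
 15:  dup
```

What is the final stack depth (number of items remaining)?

4

-3     -> [-3]
dup    -> [-3, -3]
/      -> [1]
dup    -> [1, 1]
swap   -> [1, 1]
negate -> [1, -1]
+      -> [0]
dup    -> [0, 0]
swap   -> [0, 0]
negate -> [0, 0]
over   -> [0, 0, 0]
10     -> [0, 0, 0, 10]
-      -> [0, 0, -10]
negate -> [0, 0, 10]
dup    -> [0, 0, 10, 10]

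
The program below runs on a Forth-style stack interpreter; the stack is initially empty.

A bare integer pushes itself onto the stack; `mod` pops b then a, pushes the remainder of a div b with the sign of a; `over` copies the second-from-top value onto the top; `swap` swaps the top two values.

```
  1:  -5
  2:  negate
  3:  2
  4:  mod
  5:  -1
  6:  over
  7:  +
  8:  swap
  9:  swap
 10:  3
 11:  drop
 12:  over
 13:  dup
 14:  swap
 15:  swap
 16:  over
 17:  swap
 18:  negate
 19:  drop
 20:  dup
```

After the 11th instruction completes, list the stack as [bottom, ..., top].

-5     -> [-5]
negate -> [5]
2      -> [5, 2]
mod    -> [1]
-1     -> [1, -1]
over   -> [1, -1, 1]
+      -> [1, 0]
swap   -> [0, 1]
swap   -> [1, 0]
3      -> [1, 0, 3]
drop   -> [1, 0]

[1, 0]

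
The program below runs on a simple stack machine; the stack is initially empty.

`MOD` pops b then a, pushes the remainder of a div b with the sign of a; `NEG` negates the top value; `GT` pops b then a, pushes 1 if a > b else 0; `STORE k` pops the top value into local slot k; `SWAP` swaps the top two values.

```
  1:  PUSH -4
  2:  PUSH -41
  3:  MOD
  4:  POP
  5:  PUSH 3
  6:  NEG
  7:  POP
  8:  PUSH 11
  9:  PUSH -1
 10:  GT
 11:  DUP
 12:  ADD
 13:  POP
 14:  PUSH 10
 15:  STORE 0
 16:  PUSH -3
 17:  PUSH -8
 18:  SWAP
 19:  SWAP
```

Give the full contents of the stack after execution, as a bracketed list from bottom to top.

PUSH -4  -> [-4]
PUSH -41 -> [-4, -41]
MOD      -> [-4]
POP      -> []
PUSH 3   -> [3]
NEG      -> [-3]
POP      -> []
PUSH 11  -> [11]
PUSH -1  -> [11, -1]
GT       -> [1]
DUP      -> [1, 1]
ADD      -> [2]
POP      -> []
PUSH 10  -> [10]
STORE 0  -> []
PUSH -3  -> [-3]
PUSH -8  -> [-3, -8]
SWAP     -> [-8, -3]
SWAP     -> [-3, -8]

[-3, -8]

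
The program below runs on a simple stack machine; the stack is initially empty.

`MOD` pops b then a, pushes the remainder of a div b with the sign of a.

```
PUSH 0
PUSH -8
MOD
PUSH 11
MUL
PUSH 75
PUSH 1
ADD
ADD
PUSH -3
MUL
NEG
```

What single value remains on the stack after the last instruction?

228

PUSH 0  → [0]
PUSH -8 → [0, -8]
MOD     → [0]
PUSH 11 → [0, 11]
MUL     → [0]
PUSH 75 → [0, 75]
PUSH 1  → [0, 75, 1]
ADD     → [0, 76]
ADD     → [76]
PUSH -3 → [76, -3]
MUL     → [-228]
NEG     → [228]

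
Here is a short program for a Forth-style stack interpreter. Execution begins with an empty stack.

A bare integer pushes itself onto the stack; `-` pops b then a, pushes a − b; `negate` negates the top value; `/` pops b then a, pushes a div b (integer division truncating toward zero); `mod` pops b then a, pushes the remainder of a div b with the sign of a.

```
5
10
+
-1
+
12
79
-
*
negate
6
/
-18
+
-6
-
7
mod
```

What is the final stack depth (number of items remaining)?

1

5       5
10      5 10
+       15
-1      15 -1
+       14
12      14 12
79      14 12 79
-       14 -67
*       -938
negate  938
6       938 6
/       156
-18     156 -18
+       138
-6      138 -6
-       144
7       144 7
mod     4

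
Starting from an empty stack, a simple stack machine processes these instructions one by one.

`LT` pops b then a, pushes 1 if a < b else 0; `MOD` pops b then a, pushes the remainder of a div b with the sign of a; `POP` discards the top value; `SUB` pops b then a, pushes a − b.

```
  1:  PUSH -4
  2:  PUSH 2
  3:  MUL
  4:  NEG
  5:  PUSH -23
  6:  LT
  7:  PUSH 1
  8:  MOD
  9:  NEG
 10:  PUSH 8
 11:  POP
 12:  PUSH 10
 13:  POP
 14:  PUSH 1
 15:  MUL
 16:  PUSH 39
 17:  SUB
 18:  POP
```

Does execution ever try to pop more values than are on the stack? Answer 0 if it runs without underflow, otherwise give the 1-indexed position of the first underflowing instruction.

PUSH -4  : [-4]
PUSH 2   : [-4, 2]
MUL      : [-8]
NEG      : [8]
PUSH -23 : [8, -23]
LT       : [0]
PUSH 1   : [0, 1]
MOD      : [0]
NEG      : [0]
PUSH 8   : [0, 8]
POP      : [0]
PUSH 10  : [0, 10]
POP      : [0]
PUSH 1   : [0, 1]
MUL      : [0]
PUSH 39  : [0, 39]
SUB      : [-39]
POP      : []

0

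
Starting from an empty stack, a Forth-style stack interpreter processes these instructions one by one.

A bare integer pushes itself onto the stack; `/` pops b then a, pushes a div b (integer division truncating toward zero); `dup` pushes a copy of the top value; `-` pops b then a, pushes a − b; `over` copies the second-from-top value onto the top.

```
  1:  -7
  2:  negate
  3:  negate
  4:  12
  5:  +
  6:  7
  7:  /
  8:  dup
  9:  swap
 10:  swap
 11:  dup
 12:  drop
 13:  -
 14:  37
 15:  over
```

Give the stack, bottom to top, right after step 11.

-7     → [-7]
negate → [7]
negate → [-7]
12     → [-7, 12]
+      → [5]
7      → [5, 7]
/      → [0]
dup    → [0, 0]
swap   → [0, 0]
swap   → [0, 0]
dup    → [0, 0, 0]

[0, 0, 0]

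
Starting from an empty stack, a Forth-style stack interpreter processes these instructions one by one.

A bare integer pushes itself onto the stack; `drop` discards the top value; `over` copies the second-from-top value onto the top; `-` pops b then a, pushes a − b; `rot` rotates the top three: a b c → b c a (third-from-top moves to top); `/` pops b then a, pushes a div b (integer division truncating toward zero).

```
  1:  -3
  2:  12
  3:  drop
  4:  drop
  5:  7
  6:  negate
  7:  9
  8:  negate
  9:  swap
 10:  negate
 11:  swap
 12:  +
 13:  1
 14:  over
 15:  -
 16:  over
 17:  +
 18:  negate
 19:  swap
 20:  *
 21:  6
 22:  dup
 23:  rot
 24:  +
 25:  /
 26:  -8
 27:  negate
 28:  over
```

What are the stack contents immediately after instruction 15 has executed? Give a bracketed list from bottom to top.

[-2, 3]

-3      [-3]
12      [-3, 12]
drop    [-3]
drop    []
7       [7]
negate  [-7]
9       [-7, 9]
negate  [-7, -9]
swap    [-9, -7]
negate  [-9, 7]
swap    [7, -9]
+       [-2]
1       [-2, 1]
over    [-2, 1, -2]
-       [-2, 3]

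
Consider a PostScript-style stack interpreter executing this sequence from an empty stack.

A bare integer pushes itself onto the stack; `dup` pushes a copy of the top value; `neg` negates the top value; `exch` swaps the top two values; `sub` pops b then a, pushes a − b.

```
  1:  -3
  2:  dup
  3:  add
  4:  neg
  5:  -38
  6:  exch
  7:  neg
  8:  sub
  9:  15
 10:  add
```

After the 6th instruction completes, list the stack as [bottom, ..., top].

[-38, 6]

-3   → [-3]
dup  → [-3, -3]
add  → [-6]
neg  → [6]
-38  → [6, -38]
exch → [-38, 6]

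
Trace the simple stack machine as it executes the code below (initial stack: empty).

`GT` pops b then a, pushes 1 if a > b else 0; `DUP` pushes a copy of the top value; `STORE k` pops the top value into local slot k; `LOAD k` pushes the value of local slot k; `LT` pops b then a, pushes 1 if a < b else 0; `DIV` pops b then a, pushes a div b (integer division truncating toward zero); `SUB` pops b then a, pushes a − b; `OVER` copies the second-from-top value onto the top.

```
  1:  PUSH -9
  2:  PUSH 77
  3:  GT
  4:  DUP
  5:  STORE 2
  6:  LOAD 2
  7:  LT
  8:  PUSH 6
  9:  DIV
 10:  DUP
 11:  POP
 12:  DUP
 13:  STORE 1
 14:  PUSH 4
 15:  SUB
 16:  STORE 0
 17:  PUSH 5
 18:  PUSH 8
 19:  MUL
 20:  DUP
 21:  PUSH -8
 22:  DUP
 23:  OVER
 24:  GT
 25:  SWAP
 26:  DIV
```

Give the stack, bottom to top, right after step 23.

PUSH -9 : -9
PUSH 77 : -9 77
GT      : 0
DUP     : 0 0
STORE 2 : 0
LOAD 2  : 0 0
LT      : 0
PUSH 6  : 0 6
DIV     : 0
DUP     : 0 0
POP     : 0
DUP     : 0 0
STORE 1 : 0
PUSH 4  : 0 4
SUB     : -4
STORE 0 : (empty)
PUSH 5  : 5
PUSH 8  : 5 8
MUL     : 40
DUP     : 40 40
PUSH -8 : 40 40 -8
DUP     : 40 40 -8 -8
OVER    : 40 40 -8 -8 -8

[40, 40, -8, -8, -8]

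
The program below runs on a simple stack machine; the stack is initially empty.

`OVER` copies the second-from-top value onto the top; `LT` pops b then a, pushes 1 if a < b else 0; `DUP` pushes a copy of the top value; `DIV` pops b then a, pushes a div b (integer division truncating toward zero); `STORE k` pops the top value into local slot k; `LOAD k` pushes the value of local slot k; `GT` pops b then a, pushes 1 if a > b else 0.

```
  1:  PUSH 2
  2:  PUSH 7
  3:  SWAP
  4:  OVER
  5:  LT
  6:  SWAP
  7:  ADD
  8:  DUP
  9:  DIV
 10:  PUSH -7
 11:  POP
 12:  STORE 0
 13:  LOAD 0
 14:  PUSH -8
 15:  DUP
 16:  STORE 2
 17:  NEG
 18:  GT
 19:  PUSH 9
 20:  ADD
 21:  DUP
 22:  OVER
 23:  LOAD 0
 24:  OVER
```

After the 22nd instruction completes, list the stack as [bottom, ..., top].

[9, 9, 9]

PUSH 2   [2]
PUSH 7   [2, 7]
SWAP     [7, 2]
OVER     [7, 2, 7]
LT       [7, 1]
SWAP     [1, 7]
ADD      [8]
DUP      [8, 8]
DIV      [1]
PUSH -7  [1, -7]
POP      [1]
STORE 0  []
LOAD 0   [1]
PUSH -8  [1, -8]
DUP      [1, -8, -8]
STORE 2  [1, -8]
NEG      [1, 8]
GT       [0]
PUSH 9   [0, 9]
ADD      [9]
DUP      [9, 9]
OVER     [9, 9, 9]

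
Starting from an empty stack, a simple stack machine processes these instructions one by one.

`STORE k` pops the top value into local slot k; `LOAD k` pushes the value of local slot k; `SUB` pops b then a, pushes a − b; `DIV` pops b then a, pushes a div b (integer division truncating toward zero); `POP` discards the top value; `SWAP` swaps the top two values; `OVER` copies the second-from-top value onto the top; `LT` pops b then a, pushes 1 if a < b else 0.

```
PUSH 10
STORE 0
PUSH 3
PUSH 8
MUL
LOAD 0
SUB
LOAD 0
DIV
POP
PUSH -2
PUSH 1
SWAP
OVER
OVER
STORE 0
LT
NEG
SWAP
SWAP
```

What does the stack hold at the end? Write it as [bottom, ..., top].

[1, -1]

PUSH 10 : 10
STORE 0 : (empty)
PUSH 3  : 3
PUSH 8  : 3 8
MUL     : 24
LOAD 0  : 24 10
SUB     : 14
LOAD 0  : 14 10
DIV     : 1
POP     : (empty)
PUSH -2 : -2
PUSH 1  : -2 1
SWAP    : 1 -2
OVER    : 1 -2 1
OVER    : 1 -2 1 -2
STORE 0 : 1 -2 1
LT      : 1 1
NEG     : 1 -1
SWAP    : -1 1
SWAP    : 1 -1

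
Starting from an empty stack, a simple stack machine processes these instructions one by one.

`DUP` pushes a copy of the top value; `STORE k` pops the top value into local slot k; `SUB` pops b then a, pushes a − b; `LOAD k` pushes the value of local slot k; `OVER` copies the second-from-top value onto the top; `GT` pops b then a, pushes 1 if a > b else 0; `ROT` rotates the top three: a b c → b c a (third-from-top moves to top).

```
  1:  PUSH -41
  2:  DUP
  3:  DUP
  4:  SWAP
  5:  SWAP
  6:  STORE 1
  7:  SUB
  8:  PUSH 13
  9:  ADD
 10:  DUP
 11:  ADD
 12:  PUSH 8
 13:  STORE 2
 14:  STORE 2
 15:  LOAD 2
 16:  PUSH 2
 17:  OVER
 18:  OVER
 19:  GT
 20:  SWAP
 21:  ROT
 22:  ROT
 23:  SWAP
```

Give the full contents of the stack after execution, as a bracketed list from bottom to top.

PUSH -41 : -41
DUP      : -41 -41
DUP      : -41 -41 -41
SWAP     : -41 -41 -41
SWAP     : -41 -41 -41
STORE 1  : -41 -41
SUB      : 0
PUSH 13  : 0 13
ADD      : 13
DUP      : 13 13
ADD      : 26
PUSH 8   : 26 8
STORE 2  : 26
STORE 2  : (empty)
LOAD 2   : 26
PUSH 2   : 26 2
OVER     : 26 2 26
OVER     : 26 2 26 2
GT       : 26 2 1
SWAP     : 26 1 2
ROT      : 1 2 26
ROT      : 2 26 1
SWAP     : 2 1 26

[2, 1, 26]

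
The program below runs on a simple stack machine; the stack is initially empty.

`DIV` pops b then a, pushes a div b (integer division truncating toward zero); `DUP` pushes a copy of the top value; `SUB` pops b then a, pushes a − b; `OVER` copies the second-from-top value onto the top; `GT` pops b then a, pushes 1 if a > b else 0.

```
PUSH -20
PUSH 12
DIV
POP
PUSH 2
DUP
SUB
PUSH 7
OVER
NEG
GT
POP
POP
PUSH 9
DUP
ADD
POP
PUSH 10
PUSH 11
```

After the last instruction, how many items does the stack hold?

2

PUSH -20 -> -20
PUSH 12  -> -20 12
DIV      -> -1
POP      -> (empty)
PUSH 2   -> 2
DUP      -> 2 2
SUB      -> 0
PUSH 7   -> 0 7
OVER     -> 0 7 0
NEG      -> 0 7 0
GT       -> 0 1
POP      -> 0
POP      -> (empty)
PUSH 9   -> 9
DUP      -> 9 9
ADD      -> 18
POP      -> (empty)
PUSH 10  -> 10
PUSH 11  -> 10 11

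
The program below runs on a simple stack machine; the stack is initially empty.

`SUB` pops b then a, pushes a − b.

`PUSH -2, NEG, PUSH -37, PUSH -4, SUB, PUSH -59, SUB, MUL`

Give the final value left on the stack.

52

PUSH -2  : [-2]
NEG      : [2]
PUSH -37 : [2, -37]
PUSH -4  : [2, -37, -4]
SUB      : [2, -33]
PUSH -59 : [2, -33, -59]
SUB      : [2, 26]
MUL      : [52]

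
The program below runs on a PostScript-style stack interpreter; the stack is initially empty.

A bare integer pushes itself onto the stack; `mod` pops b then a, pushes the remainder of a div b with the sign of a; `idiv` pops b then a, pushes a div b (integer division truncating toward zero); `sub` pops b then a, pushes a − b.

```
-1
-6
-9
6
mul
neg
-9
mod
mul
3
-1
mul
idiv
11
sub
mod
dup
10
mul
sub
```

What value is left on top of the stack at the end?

-1   -> -1
-6   -> -1 -6
-9   -> -1 -6 -9
6    -> -1 -6 -9 6
mul  -> -1 -6 -54
neg  -> -1 -6 54
-9   -> -1 -6 54 -9
mod  -> -1 -6 0
mul  -> -1 0
3    -> -1 0 3
-1   -> -1 0 3 -1
mul  -> -1 0 -3
idiv -> -1 0
11   -> -1 0 11
sub  -> -1 -11
mod  -> -1
dup  -> -1 -1
10   -> -1 -1 10
mul  -> -1 -10
sub  -> 9

9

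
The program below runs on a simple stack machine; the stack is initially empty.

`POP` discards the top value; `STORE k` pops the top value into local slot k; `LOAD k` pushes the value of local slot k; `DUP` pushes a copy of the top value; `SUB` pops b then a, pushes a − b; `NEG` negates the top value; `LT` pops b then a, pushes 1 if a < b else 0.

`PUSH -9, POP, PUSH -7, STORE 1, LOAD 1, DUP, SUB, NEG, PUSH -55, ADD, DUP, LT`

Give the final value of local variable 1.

-7

PUSH -9  → [-9]
POP      → []
PUSH -7  → [-7]
STORE 1  → []
LOAD 1   → [-7]
DUP      → [-7, -7]
SUB      → [0]
NEG      → [0]
PUSH -55 → [0, -55]
ADD      → [-55]
DUP      → [-55, -55]
LT       → [0]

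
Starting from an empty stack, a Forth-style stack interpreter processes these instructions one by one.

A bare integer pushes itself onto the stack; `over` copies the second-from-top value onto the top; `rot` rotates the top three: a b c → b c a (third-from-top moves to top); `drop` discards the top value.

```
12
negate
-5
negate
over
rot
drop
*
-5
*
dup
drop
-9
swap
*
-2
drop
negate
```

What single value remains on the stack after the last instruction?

12      [12]
negate  [-12]
-5      [-12, -5]
negate  [-12, 5]
over    [-12, 5, -12]
rot     [5, -12, -12]
drop    [5, -12]
*       [-60]
-5      [-60, -5]
*       [300]
dup     [300, 300]
drop    [300]
-9      [300, -9]
swap    [-9, 300]
*       [-2700]
-2      [-2700, -2]
drop    [-2700]
negate  [2700]

2700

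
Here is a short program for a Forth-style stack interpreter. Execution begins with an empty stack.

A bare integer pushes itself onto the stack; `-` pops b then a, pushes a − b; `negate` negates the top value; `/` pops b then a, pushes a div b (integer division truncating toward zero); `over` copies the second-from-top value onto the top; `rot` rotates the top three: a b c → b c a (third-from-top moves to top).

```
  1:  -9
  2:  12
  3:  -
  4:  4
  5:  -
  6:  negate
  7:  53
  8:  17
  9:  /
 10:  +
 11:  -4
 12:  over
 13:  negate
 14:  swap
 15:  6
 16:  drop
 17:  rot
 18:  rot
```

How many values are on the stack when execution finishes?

3

-9     → -9
12     → -9 12
-      → -21
4      → -21 4
-      → -25
negate → 25
53     → 25 53
17     → 25 53 17
/      → 25 3
+      → 28
-4     → 28 -4
over   → 28 -4 28
negate → 28 -4 -28
swap   → 28 -28 -4
6      → 28 -28 -4 6
drop   → 28 -28 -4
rot    → -28 -4 28
rot    → -4 28 -28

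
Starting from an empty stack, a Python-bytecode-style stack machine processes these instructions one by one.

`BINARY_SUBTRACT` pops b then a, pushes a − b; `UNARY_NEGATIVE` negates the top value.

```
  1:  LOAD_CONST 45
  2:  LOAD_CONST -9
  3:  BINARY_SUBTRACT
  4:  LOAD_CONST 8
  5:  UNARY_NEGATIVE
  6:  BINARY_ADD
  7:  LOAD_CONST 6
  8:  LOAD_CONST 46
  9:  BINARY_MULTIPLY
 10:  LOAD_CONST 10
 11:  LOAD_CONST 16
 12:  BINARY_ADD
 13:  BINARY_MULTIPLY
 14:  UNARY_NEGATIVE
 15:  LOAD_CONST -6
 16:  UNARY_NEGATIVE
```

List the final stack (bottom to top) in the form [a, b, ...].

LOAD_CONST 45    45
LOAD_CONST -9    45 -9
BINARY_SUBTRACT  54
LOAD_CONST 8     54 8
UNARY_NEGATIVE   54 -8
BINARY_ADD       46
LOAD_CONST 6     46 6
LOAD_CONST 46    46 6 46
BINARY_MULTIPLY  46 276
LOAD_CONST 10    46 276 10
LOAD_CONST 16    46 276 10 16
BINARY_ADD       46 276 26
BINARY_MULTIPLY  46 7176
UNARY_NEGATIVE   46 -7176
LOAD_CONST -6    46 -7176 -6
UNARY_NEGATIVE   46 -7176 6

[46, -7176, 6]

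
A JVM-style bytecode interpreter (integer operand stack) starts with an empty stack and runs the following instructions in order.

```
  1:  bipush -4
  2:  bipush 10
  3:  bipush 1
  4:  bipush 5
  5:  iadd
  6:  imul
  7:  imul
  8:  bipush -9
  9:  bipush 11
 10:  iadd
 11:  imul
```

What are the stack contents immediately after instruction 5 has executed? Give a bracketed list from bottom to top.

bipush -4 → -4
bipush 10 → -4 10
bipush 1  → -4 10 1
bipush 5  → -4 10 1 5
iadd      → -4 10 6

[-4, 10, 6]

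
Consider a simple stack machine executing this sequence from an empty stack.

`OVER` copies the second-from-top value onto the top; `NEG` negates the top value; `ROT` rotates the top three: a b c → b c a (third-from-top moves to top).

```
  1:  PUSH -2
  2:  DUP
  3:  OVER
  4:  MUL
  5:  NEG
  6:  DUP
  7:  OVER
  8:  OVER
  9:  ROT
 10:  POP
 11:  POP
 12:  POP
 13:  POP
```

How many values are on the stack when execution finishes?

PUSH -2  -2
DUP      -2 -2
OVER     -2 -2 -2
MUL      -2 4
NEG      -2 -4
DUP      -2 -4 -4
OVER     -2 -4 -4 -4
OVER     -2 -4 -4 -4 -4
ROT      -2 -4 -4 -4 -4
POP      -2 -4 -4 -4
POP      -2 -4 -4
POP      -2 -4
POP      -2

1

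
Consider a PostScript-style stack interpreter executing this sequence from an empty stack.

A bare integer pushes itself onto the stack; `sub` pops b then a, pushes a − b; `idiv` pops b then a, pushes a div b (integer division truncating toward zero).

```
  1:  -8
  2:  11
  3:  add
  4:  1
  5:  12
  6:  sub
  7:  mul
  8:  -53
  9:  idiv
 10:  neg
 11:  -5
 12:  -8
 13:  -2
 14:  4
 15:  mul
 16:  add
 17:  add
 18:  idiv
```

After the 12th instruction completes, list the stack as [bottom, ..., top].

-8   -> [-8]
11   -> [-8, 11]
add  -> [3]
1    -> [3, 1]
12   -> [3, 1, 12]
sub  -> [3, -11]
mul  -> [-33]
-53  -> [-33, -53]
idiv -> [0]
neg  -> [0]
-5   -> [0, -5]
-8   -> [0, -5, -8]

[0, -5, -8]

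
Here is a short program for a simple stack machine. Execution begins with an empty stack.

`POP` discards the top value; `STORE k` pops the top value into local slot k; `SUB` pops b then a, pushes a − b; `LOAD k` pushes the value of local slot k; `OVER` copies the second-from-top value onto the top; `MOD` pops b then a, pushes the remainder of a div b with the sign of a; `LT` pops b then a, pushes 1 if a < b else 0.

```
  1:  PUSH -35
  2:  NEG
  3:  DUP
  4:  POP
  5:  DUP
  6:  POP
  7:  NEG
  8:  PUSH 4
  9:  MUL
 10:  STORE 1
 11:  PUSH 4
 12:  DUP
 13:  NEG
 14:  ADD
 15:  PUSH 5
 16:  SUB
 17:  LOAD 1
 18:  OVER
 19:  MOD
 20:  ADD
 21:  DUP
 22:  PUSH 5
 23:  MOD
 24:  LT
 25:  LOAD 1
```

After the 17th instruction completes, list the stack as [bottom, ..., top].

PUSH -35  [-35]
NEG       [35]
DUP       [35, 35]
POP       [35]
DUP       [35, 35]
POP       [35]
NEG       [-35]
PUSH 4    [-35, 4]
MUL       [-140]
STORE 1   []
PUSH 4    [4]
DUP       [4, 4]
NEG       [4, -4]
ADD       [0]
PUSH 5    [0, 5]
SUB       [-5]
LOAD 1    [-5, -140]

[-5, -140]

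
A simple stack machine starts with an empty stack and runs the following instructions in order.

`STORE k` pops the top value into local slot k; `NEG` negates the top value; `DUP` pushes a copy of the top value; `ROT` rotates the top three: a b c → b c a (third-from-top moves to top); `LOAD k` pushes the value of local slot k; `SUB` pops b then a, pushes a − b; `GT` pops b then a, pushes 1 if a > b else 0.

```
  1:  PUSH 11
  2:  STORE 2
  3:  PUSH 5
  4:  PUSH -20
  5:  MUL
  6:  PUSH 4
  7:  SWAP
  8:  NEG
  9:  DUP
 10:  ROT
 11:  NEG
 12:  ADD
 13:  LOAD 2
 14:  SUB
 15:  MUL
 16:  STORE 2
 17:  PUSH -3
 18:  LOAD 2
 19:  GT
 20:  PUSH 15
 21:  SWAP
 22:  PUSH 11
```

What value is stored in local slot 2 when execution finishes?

8500

PUSH 11   11
STORE 2   (empty)
PUSH 5    5
PUSH -20  5 -20
MUL       -100
PUSH 4    -100 4
SWAP      4 -100
NEG       4 100
DUP       4 100 100
ROT       100 100 4
NEG       100 100 -4
ADD       100 96
LOAD 2    100 96 11
SUB       100 85
MUL       8500
STORE 2   (empty)
PUSH -3   -3
LOAD 2    -3 8500
GT        0
PUSH 15   0 15
SWAP      15 0
PUSH 11   15 0 11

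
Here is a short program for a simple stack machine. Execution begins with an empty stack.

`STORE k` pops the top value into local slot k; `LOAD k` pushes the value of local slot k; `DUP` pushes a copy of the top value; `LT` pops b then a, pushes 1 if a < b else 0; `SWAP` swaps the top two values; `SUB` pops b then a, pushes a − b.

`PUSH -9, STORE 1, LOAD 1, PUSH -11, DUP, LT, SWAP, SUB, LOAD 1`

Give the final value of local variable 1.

PUSH -9   [-9]
STORE 1   []
LOAD 1    [-9]
PUSH -11  [-9, -11]
DUP       [-9, -11, -11]
LT        [-9, 0]
SWAP      [0, -9]
SUB       [9]
LOAD 1    [9, -9]

-9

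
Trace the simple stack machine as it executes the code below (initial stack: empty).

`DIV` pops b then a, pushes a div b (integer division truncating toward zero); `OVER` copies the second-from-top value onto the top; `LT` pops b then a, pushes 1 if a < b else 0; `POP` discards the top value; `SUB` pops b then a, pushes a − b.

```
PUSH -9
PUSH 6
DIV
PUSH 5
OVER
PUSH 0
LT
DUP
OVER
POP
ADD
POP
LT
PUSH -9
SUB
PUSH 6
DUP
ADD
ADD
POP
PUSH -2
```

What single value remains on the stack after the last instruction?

PUSH -9 -> [-9]
PUSH 6  -> [-9, 6]
DIV     -> [-1]
PUSH 5  -> [-1, 5]
OVER    -> [-1, 5, -1]
PUSH 0  -> [-1, 5, -1, 0]
LT      -> [-1, 5, 1]
DUP     -> [-1, 5, 1, 1]
OVER    -> [-1, 5, 1, 1, 1]
POP     -> [-1, 5, 1, 1]
ADD     -> [-1, 5, 2]
POP     -> [-1, 5]
LT      -> [1]
PUSH -9 -> [1, -9]
SUB     -> [10]
PUSH 6  -> [10, 6]
DUP     -> [10, 6, 6]
ADD     -> [10, 12]
ADD     -> [22]
POP     -> []
PUSH -2 -> [-2]

-2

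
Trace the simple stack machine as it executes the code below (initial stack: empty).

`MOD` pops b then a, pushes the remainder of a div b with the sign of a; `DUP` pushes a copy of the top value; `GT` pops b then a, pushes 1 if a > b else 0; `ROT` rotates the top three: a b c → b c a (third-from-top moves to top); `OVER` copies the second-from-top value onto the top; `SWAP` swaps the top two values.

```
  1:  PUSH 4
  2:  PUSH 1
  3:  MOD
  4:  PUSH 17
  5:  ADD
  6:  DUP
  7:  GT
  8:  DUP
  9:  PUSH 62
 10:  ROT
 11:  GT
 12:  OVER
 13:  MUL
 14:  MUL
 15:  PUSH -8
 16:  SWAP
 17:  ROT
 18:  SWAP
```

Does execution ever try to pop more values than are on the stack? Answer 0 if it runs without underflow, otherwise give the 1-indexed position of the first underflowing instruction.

17

PUSH 4  : 4
PUSH 1  : 4 1
MOD     : 0
PUSH 17 : 0 17
ADD     : 17
DUP     : 17 17
GT      : 0
DUP     : 0 0
PUSH 62 : 0 0 62
ROT     : 0 62 0
GT      : 0 1
OVER    : 0 1 0
MUL     : 0 0
MUL     : 0
PUSH -8 : 0 -8
SWAP    : -8 0
ROT  — needs 3 operands, stack has 2 → underflow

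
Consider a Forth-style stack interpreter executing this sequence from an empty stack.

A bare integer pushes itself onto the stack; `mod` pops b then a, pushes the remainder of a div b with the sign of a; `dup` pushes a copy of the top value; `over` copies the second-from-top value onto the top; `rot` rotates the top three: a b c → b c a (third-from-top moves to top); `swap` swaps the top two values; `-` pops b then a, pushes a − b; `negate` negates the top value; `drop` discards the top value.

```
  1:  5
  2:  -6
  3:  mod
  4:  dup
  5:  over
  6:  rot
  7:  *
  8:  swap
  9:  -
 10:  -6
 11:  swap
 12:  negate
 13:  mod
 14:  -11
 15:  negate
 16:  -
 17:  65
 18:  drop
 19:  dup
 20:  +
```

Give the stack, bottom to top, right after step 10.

[20, -6]

5     [5]
-6    [5, -6]
mod   [5]
dup   [5, 5]
over  [5, 5, 5]
rot   [5, 5, 5]
*     [5, 25]
swap  [25, 5]
-     [20]
-6    [20, -6]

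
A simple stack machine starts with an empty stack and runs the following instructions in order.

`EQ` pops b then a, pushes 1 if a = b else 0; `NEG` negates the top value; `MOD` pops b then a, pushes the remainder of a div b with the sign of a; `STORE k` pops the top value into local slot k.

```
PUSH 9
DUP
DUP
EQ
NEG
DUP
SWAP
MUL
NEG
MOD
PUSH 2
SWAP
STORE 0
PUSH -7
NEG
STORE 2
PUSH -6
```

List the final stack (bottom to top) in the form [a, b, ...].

[2, -6]

PUSH 9  → [9]
DUP     → [9, 9]
DUP     → [9, 9, 9]
EQ      → [9, 1]
NEG     → [9, -1]
DUP     → [9, -1, -1]
SWAP    → [9, -1, -1]
MUL     → [9, 1]
NEG     → [9, -1]
MOD     → [0]
PUSH 2  → [0, 2]
SWAP    → [2, 0]
STORE 0 → [2]
PUSH -7 → [2, -7]
NEG     → [2, 7]
STORE 2 → [2]
PUSH -6 → [2, -6]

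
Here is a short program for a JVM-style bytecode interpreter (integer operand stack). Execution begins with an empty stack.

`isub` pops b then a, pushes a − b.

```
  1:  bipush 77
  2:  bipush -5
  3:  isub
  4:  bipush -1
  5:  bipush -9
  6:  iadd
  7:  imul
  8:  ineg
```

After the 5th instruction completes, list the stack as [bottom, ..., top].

bipush 77  [77]
bipush -5  [77, -5]
isub       [82]
bipush -1  [82, -1]
bipush -9  [82, -1, -9]

[82, -1, -9]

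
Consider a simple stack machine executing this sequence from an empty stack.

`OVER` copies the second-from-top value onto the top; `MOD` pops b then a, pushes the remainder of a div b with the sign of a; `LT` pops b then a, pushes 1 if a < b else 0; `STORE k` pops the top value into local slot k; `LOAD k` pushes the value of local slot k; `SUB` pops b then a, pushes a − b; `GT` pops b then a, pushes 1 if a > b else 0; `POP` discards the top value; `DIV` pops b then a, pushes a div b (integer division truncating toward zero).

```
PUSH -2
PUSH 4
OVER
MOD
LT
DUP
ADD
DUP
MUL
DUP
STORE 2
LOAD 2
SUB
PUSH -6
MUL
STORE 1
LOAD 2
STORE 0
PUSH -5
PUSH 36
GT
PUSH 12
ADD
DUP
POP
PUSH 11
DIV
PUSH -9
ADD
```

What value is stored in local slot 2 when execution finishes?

4

PUSH -2 : -2
PUSH 4  : -2 4
OVER    : -2 4 -2
MOD     : -2 0
LT      : 1
DUP     : 1 1
ADD     : 2
DUP     : 2 2
MUL     : 4
DUP     : 4 4
STORE 2 : 4
LOAD 2  : 4 4
SUB     : 0
PUSH -6 : 0 -6
MUL     : 0
STORE 1 : (empty)
LOAD 2  : 4
STORE 0 : (empty)
PUSH -5 : -5
PUSH 36 : -5 36
GT      : 0
PUSH 12 : 0 12
ADD     : 12
DUP     : 12 12
POP     : 12
PUSH 11 : 12 11
DIV     : 1
PUSH -9 : 1 -9
ADD     : -8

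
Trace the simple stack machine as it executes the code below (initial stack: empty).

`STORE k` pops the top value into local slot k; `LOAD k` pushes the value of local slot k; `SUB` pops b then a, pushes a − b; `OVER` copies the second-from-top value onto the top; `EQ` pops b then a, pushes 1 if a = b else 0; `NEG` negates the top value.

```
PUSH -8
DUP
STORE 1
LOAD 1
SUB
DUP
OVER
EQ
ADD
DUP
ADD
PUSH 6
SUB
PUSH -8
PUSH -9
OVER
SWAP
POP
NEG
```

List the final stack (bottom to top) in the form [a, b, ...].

[-4, -8, 8]

PUSH -8 -> [-8]
DUP     -> [-8, -8]
STORE 1 -> [-8]
LOAD 1  -> [-8, -8]
SUB     -> [0]
DUP     -> [0, 0]
OVER    -> [0, 0, 0]
EQ      -> [0, 1]
ADD     -> [1]
DUP     -> [1, 1]
ADD     -> [2]
PUSH 6  -> [2, 6]
SUB     -> [-4]
PUSH -8 -> [-4, -8]
PUSH -9 -> [-4, -8, -9]
OVER    -> [-4, -8, -9, -8]
SWAP    -> [-4, -8, -8, -9]
POP     -> [-4, -8, -8]
NEG     -> [-4, -8, 8]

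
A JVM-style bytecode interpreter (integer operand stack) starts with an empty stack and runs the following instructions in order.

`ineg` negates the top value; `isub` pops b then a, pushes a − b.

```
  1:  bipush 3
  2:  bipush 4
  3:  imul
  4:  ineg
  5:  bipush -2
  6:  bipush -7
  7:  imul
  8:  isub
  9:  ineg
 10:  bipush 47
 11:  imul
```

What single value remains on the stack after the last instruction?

1222

bipush 3  -> 3
bipush 4  -> 3 4
imul      -> 12
ineg      -> -12
bipush -2 -> -12 -2
bipush -7 -> -12 -2 -7
imul      -> -12 14
isub      -> -26
ineg      -> 26
bipush 47 -> 26 47
imul      -> 1222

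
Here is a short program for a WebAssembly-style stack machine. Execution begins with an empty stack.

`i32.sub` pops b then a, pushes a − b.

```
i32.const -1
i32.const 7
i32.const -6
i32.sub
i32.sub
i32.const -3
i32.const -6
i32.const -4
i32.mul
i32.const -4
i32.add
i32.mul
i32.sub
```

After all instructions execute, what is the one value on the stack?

i32.const -1 -> [-1]
i32.const 7  -> [-1, 7]
i32.const -6 -> [-1, 7, -6]
i32.sub      -> [-1, 13]
i32.sub      -> [-14]
i32.const -3 -> [-14, -3]
i32.const -6 -> [-14, -3, -6]
i32.const -4 -> [-14, -3, -6, -4]
i32.mul      -> [-14, -3, 24]
i32.const -4 -> [-14, -3, 24, -4]
i32.add      -> [-14, -3, 20]
i32.mul      -> [-14, -60]
i32.sub      -> [46]

46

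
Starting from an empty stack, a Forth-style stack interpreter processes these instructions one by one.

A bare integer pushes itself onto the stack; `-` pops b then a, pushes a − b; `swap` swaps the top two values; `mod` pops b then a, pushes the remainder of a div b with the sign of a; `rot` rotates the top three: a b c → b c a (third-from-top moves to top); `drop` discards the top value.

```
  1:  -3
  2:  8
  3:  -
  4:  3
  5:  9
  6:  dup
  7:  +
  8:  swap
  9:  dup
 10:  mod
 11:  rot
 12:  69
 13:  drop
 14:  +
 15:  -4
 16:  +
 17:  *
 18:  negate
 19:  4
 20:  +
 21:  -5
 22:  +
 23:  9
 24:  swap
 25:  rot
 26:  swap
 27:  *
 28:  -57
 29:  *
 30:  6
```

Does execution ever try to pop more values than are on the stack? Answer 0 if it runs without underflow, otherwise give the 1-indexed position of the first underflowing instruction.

25

-3     → -3
8      → -3 8
-      → -11
3      → -11 3
9      → -11 3 9
dup    → -11 3 9 9
+      → -11 3 18
swap   → -11 18 3
dup    → -11 18 3 3
mod    → -11 18 0
rot    → 18 0 -11
69     → 18 0 -11 69
drop   → 18 0 -11
+      → 18 -11
-4     → 18 -11 -4
+      → 18 -15
*      → -270
negate → 270
4      → 270 4
+      → 274
-5     → 274 -5
+      → 269
9      → 269 9
swap   → 9 269
rot  — needs 3 operands, stack has 2 → underflow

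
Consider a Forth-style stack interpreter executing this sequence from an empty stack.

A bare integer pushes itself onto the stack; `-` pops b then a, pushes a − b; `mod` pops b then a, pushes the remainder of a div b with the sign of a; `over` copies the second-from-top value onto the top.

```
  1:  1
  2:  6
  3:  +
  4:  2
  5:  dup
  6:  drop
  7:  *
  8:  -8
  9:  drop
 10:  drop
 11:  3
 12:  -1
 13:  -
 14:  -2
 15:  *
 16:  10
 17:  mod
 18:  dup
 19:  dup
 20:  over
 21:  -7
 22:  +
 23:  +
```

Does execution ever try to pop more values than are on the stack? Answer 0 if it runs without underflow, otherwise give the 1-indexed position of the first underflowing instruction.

0

1    : 1
6    : 1 6
+    : 7
2    : 7 2
dup  : 7 2 2
drop : 7 2
*    : 14
-8   : 14 -8
drop : 14
drop : (empty)
3    : 3
-1   : 3 -1
-    : 4
-2   : 4 -2
*    : -8
10   : -8 10
mod  : -8
dup  : -8 -8
dup  : -8 -8 -8
over : -8 -8 -8 -8
-7   : -8 -8 -8 -8 -7
+    : -8 -8 -8 -15
+    : -8 -8 -23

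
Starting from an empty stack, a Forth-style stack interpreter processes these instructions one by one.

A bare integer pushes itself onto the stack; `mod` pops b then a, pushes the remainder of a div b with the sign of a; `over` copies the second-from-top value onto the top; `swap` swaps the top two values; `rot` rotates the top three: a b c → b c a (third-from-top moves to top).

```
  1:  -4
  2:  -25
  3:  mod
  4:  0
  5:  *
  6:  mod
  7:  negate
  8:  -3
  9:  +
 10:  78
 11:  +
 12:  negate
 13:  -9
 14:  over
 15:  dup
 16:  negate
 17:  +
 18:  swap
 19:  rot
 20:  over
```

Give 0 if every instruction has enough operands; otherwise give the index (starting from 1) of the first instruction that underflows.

6

-4  : [-4]
-25 : [-4, -25]
mod : [-4]
0   : [-4, 0]
*   : [0]
mod  — needs 2 operands, stack has 1 → underflow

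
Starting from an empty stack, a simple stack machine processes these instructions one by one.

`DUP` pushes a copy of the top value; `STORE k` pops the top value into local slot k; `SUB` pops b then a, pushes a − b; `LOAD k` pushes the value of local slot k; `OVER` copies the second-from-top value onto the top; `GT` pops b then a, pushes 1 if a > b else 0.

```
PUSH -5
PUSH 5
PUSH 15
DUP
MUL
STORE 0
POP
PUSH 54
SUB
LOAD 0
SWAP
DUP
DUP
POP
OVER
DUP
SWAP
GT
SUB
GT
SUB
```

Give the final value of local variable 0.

PUSH -5 -> [-5]
PUSH 5  -> [-5, 5]
PUSH 15 -> [-5, 5, 15]
DUP     -> [-5, 5, 15, 15]
MUL     -> [-5, 5, 225]
STORE 0 -> [-5, 5]
POP     -> [-5]
PUSH 54 -> [-5, 54]
SUB     -> [-59]
LOAD 0  -> [-59, 225]
SWAP    -> [225, -59]
DUP     -> [225, -59, -59]
DUP     -> [225, -59, -59, -59]
POP     -> [225, -59, -59]
OVER    -> [225, -59, -59, -59]
DUP     -> [225, -59, -59, -59, -59]
SWAP    -> [225, -59, -59, -59, -59]
GT      -> [225, -59, -59, 0]
SUB     -> [225, -59, -59]
GT      -> [225, 0]
SUB     -> [225]

225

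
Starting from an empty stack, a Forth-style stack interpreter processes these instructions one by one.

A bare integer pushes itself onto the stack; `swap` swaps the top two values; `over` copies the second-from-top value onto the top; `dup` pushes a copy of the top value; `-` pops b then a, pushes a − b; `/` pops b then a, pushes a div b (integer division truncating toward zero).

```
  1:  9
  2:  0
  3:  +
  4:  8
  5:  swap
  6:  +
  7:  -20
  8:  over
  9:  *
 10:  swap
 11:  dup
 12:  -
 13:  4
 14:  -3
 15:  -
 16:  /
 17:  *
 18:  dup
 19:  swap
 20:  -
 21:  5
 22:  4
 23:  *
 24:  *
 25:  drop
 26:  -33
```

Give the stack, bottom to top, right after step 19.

[0, 0]

9    → 9
0    → 9 0
+    → 9
8    → 9 8
swap → 8 9
+    → 17
-20  → 17 -20
over → 17 -20 17
*    → 17 -340
swap → -340 17
dup  → -340 17 17
-    → -340 0
4    → -340 0 4
-3   → -340 0 4 -3
-    → -340 0 7
/    → -340 0
*    → 0
dup  → 0 0
swap → 0 0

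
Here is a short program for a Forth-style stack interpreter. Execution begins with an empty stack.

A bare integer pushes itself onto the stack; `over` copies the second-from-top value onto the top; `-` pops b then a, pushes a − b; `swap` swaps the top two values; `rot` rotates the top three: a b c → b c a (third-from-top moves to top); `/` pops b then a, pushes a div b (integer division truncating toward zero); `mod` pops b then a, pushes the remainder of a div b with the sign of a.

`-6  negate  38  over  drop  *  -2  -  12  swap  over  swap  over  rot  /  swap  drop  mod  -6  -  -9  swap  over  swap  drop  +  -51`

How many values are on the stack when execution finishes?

2

-6     : [-6]
negate : [6]
38     : [6, 38]
over   : [6, 38, 6]
drop   : [6, 38]
*      : [228]
-2     : [228, -2]
-      : [230]
12     : [230, 12]
swap   : [12, 230]
over   : [12, 230, 12]
swap   : [12, 12, 230]
over   : [12, 12, 230, 12]
rot    : [12, 230, 12, 12]
/      : [12, 230, 1]
swap   : [12, 1, 230]
drop   : [12, 1]
mod    : [0]
-6     : [0, -6]
-      : [6]
-9     : [6, -9]
swap   : [-9, 6]
over   : [-9, 6, -9]
swap   : [-9, -9, 6]
drop   : [-9, -9]
+      : [-18]
-51    : [-18, -51]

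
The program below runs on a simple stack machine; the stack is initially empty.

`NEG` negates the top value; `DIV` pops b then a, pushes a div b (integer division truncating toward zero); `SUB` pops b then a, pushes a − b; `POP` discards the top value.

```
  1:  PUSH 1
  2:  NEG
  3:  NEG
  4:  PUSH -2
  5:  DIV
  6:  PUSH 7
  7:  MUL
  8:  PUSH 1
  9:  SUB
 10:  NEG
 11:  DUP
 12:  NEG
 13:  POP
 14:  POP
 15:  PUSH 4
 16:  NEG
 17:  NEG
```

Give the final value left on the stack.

PUSH 1  -> 1
NEG     -> -1
NEG     -> 1
PUSH -2 -> 1 -2
DIV     -> 0
PUSH 7  -> 0 7
MUL     -> 0
PUSH 1  -> 0 1
SUB     -> -1
NEG     -> 1
DUP     -> 1 1
NEG     -> 1 -1
POP     -> 1
POP     -> (empty)
PUSH 4  -> 4
NEG     -> -4
NEG     -> 4

4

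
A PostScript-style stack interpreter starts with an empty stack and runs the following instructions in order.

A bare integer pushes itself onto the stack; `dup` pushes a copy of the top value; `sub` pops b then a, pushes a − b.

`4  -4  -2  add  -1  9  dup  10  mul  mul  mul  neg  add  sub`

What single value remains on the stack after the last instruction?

-800

4   : 4
-4  : 4 -4
-2  : 4 -4 -2
add : 4 -6
-1  : 4 -6 -1
9   : 4 -6 -1 9
dup : 4 -6 -1 9 9
10  : 4 -6 -1 9 9 10
mul : 4 -6 -1 9 90
mul : 4 -6 -1 810
mul : 4 -6 -810
neg : 4 -6 810
add : 4 804
sub : -800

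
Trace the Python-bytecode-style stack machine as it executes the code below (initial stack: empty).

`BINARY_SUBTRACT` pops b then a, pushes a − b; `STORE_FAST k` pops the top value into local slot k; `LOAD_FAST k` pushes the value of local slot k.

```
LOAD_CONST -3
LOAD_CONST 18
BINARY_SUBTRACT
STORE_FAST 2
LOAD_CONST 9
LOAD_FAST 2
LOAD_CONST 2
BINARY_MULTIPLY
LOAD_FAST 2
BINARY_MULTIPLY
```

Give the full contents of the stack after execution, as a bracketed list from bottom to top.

[9, 882]

LOAD_CONST -3   → -3
LOAD_CONST 18   → -3 18
BINARY_SUBTRACT → -21
STORE_FAST 2    → (empty)
LOAD_CONST 9    → 9
LOAD_FAST 2     → 9 -21
LOAD_CONST 2    → 9 -21 2
BINARY_MULTIPLY → 9 -42
LOAD_FAST 2     → 9 -42 -21
BINARY_MULTIPLY → 9 882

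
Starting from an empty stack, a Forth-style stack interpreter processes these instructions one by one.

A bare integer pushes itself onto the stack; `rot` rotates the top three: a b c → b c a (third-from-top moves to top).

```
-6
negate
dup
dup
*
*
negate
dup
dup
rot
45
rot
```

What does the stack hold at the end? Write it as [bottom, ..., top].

-6     → -6
negate → 6
dup    → 6 6
dup    → 6 6 6
*      → 6 36
*      → 216
negate → -216
dup    → -216 -216
dup    → -216 -216 -216
rot    → -216 -216 -216
45     → -216 -216 -216 45
rot    → -216 -216 45 -216

[-216, -216, 45, -216]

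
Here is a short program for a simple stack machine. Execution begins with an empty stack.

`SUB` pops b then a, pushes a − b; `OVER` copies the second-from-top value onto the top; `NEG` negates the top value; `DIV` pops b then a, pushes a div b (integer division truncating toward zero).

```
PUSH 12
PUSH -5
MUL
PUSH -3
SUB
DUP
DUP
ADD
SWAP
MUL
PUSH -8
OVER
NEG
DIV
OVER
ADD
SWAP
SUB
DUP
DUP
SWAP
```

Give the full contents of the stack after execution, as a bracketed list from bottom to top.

PUSH 12 -> [12]
PUSH -5 -> [12, -5]
MUL     -> [-60]
PUSH -3 -> [-60, -3]
SUB     -> [-57]
DUP     -> [-57, -57]
DUP     -> [-57, -57, -57]
ADD     -> [-57, -114]
SWAP    -> [-114, -57]
MUL     -> [6498]
PUSH -8 -> [6498, -8]
OVER    -> [6498, -8, 6498]
NEG     -> [6498, -8, -6498]
DIV     -> [6498, 0]
OVER    -> [6498, 0, 6498]
ADD     -> [6498, 6498]
SWAP    -> [6498, 6498]
SUB     -> [0]
DUP     -> [0, 0]
DUP     -> [0, 0, 0]
SWAP    -> [0, 0, 0]

[0, 0, 0]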